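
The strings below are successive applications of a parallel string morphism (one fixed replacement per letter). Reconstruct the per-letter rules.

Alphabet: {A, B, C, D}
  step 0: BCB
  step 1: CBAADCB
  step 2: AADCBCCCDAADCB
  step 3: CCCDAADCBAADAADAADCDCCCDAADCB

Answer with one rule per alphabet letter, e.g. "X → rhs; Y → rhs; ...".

  step 2 ⇒ step 3: AADCBCCCDAADCB ⇒ C·C·CD·AAD·CB·AAD·AAD·AAD·CD·C·C·CD·AAD·CB
    A ↦ C
    B ↦ CB
    C ↦ AAD
    D ↦ CD

A->C, B->CB, C->AAD, D->CD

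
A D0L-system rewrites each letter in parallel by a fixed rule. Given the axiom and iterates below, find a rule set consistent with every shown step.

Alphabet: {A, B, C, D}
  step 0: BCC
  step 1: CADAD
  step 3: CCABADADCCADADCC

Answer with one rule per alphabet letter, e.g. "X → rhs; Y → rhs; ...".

A->C, B->C, C->AD, D->CAB

  step 0 ⇒ step 1: BCC ⇒ C·AD·AD
    B ↦ C
    C ↦ AD
    A ↦ C  (constrained at step 1)
    D ↦ CAB  (constrained at step 1)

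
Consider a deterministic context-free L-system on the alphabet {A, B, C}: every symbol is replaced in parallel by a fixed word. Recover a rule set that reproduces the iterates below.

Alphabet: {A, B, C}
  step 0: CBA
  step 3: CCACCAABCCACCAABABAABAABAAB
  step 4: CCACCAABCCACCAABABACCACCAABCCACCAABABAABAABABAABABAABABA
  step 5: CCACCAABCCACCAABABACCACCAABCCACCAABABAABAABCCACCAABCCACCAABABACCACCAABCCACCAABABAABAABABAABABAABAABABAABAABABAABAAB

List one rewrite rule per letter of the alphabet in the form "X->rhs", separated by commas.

  step 4 ⇒ step 5: CCACCAABCCACCAABABACCACCAABCCACCAABABAABAABABAABABAABABA ⇒ CCA·CCA·AB·CCA·CCA·AB·AB·A·CCA·CCA·AB·CCA·CCA·AB·AB·A·AB·A·AB·CCA·CCA·AB·CCA·CCA·AB·AB·A·CCA·CCA·AB·CCA·CCA·AB·AB·A·AB·A·AB·AB·A·AB·AB·A·AB·A·AB·AB·A·AB·A·AB·AB·A·AB·A·AB
    A ↦ AB
    B ↦ A
    C ↦ CCA

A->AB, B->A, C->CCA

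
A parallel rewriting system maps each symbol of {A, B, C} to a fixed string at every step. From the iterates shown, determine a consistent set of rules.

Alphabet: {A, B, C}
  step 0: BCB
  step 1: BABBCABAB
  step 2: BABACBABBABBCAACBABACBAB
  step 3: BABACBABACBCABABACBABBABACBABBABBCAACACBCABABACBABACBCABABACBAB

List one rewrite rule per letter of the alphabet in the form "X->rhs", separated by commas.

  step 2 ⇒ step 3: BABACBABBABBCAACBABACBAB ⇒ BAB·AC·BAB·AC·BCA·BAB·AC·BAB·BAB·AC·BAB·BAB·BCA·AC·AC·BCA·BAB·AC·BAB·AC·BCA·BAB·AC·BAB
    A ↦ AC
    B ↦ BAB
    C ↦ BCA

A->AC, B->BAB, C->BCA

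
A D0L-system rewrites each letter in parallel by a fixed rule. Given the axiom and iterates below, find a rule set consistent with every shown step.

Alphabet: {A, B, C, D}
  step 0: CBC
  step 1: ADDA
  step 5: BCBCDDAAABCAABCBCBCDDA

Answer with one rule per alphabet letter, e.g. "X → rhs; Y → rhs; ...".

A->BC, B->DD, C->A, D->A

  step 0 ⇒ step 1: CBC ⇒ A·DD·A
    B ↦ DD
    C ↦ A
    A ↦ BC  (constrained at step 1)
    D ↦ A  (constrained at step 1)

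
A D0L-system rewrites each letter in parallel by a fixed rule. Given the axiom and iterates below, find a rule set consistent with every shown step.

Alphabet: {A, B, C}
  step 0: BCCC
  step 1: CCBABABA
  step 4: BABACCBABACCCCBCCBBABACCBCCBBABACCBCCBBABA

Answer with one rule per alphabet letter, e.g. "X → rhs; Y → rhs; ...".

A->B, B->CC, C->BA

  step 0 ⇒ step 1: BCCC ⇒ CC·BA·BA·BA
    B ↦ CC
    C ↦ BA
    A ↦ B  (constrained at step 1)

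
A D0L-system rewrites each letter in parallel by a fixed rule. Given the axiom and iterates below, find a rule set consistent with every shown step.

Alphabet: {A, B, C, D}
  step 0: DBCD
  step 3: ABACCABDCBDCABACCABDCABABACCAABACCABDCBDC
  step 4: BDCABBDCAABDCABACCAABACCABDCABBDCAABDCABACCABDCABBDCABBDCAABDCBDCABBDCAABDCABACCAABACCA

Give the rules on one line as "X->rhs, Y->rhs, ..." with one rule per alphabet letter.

  step 3 ⇒ step 4: ABACCABDCBDCABACCABDCABABACCAABACCABDCBDC ⇒ BDC·AB·BDC·A·A·BDC·AB·ACC·A·AB·ACC·A·BDC·AB·BDC·A·A·BDC·AB·ACC·A·BDC·AB·BDC·AB·BDC·A·A·BDC·BDC·AB·BDC·A·A·BDC·AB·ACC·A·AB·ACC·A
    A ↦ BDC
    B ↦ AB
    C ↦ A
    D ↦ ACC

A->BDC, B->AB, C->A, D->ACC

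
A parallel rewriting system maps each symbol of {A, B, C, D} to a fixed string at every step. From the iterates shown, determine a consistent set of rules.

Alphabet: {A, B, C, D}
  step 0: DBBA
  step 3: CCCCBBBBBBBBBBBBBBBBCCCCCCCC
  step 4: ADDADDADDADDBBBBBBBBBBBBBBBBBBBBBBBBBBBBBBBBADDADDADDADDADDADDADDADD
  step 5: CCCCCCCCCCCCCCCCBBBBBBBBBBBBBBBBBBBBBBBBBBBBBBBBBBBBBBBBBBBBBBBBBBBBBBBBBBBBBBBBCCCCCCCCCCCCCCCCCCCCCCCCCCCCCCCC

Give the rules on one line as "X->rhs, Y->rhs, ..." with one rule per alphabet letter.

  step 4 ⇒ step 5: ADDADDADDADDBBBBBBBBBBBBBBBBBBBBBBBBBBBBBBBBADDADDADDADDADDADDADDADD ⇒ CC·C·C·CC·C·C·CC·C·C·CC·C·C·BB·BB·BB·BB·BB·BB·BB·BB·BB·BB·BB·BB·BB·BB·BB·BB·BB·BB·BB·BB·BB·BB·BB·BB·BB·BB·BB·BB·BB·BB·BB·BB·CC·C·C·CC·C·C·CC·C·C·CC·C·C·CC·C·C·CC·C·C·CC·C·C·CC·C·C
    A ↦ CC
    B ↦ BB
    D ↦ C
  step 3 ⇒ step 4: CCCCBBBBBBBBBBBBBBBBCCCCCCCC ⇒ ADD·ADD·ADD·ADD·BB·BB·BB·BB·BB·BB·BB·BB·BB·BB·BB·BB·BB·BB·BB·BB·ADD·ADD·ADD·ADD·ADD·ADD·ADD·ADD
    C ↦ ADD

A->CC, B->BB, C->ADD, D->C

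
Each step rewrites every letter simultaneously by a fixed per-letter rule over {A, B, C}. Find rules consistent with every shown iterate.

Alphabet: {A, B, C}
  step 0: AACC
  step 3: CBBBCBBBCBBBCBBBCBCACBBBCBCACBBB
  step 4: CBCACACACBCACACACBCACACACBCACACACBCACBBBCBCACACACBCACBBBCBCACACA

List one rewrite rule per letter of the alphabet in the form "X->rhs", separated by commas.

A->BB, B->CA, C->CB

  step 3 ⇒ step 4: CBBBCBBBCBBBCBBBCBCACBBBCBCACBBB ⇒ CB·CA·CA·CA·CB·CA·CA·CA·CB·CA·CA·CA·CB·CA·CA·CA·CB·CA·CB·BB·CB·CA·CA·CA·CB·CA·CB·BB·CB·CA·CA·CA
    A ↦ BB
    B ↦ CA
    C ↦ CB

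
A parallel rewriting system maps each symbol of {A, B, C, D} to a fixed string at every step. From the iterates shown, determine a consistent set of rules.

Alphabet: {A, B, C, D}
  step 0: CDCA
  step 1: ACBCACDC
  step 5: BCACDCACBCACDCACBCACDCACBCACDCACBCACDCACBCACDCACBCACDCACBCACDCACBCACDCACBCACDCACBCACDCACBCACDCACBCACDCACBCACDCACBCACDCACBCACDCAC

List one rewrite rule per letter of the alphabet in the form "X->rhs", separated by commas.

A->DC, B->BC, C->AC, D->BC

  step 0 ⇒ step 1: CDCA ⇒ AC·BC·AC·DC
    A ↦ DC
    C ↦ AC
    D ↦ BC
    B ↦ BC  (constrained at step 1)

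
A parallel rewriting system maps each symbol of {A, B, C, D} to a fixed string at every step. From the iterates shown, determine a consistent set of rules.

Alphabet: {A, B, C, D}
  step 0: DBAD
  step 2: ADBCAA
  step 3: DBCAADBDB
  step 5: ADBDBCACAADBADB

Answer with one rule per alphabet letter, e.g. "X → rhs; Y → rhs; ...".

A->DB, B->A, C->A, D->C

  step 2 ⇒ step 3: ADBCAA ⇒ DB·C·A·A·DB·DB
    A ↦ DB
    B ↦ A
    C ↦ A
    D ↦ C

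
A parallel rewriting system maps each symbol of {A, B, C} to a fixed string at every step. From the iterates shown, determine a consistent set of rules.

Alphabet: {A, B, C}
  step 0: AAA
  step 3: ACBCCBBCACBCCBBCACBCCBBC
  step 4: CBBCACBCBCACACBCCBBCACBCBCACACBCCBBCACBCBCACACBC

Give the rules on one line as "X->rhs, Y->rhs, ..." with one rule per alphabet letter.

A->CB, B->AC, C->BC

  step 3 ⇒ step 4: ACBCCBBCACBCCBBCACBCCBBC ⇒ CB·BC·AC·BC·BC·AC·AC·BC·CB·BC·AC·BC·BC·AC·AC·BC·CB·BC·AC·BC·BC·AC·AC·BC
    A ↦ CB
    B ↦ AC
    C ↦ BC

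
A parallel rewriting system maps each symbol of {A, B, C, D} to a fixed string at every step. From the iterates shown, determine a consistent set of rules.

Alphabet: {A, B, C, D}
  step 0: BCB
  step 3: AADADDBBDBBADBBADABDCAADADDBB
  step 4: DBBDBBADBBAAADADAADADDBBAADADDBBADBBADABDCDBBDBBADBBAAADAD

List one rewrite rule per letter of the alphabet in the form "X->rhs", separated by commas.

  step 3 ⇒ step 4: AADADDBBDBBADBBADABDCAADADDBB ⇒ DBB·DBB·A·DBB·A·A·AD·AD·A·AD·AD·DBB·A·AD·AD·DBB·A·DBB·AD·A·BDC·DBB·DBB·A·DBB·A·A·AD·AD
    A ↦ DBB
    B ↦ AD
    C ↦ BDC
    D ↦ A

A->DBB, B->AD, C->BDC, D->A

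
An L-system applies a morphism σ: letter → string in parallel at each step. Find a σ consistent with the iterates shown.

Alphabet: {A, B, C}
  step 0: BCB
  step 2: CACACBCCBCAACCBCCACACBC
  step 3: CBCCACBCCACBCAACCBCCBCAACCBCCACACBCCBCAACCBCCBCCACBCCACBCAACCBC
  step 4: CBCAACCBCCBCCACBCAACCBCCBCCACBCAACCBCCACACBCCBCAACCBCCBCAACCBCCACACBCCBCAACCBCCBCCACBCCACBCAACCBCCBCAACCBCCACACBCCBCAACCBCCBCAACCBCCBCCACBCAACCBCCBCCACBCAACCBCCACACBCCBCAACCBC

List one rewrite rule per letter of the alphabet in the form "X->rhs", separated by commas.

  step 3 ⇒ step 4: CBCCACBCCACBCAACCBCCBCAACCBCCACACBCCBCAACCBCCBCCACBCCACBCAACCBC ⇒ CBC·AAC·CBC·CBC·CA·CBC·AAC·CBC·CBC·CA·CBC·AAC·CBC·CA·CA·CBC·CBC·AAC·CBC·CBC·AAC·CBC·CA·CA·CBC·CBC·AAC·CBC·CBC·CA·CBC·CA·CBC·AAC·CBC·CBC·AAC·CBC·CA·CA·CBC·CBC·AAC·CBC·CBC·AAC·CBC·CBC·CA·CBC·AAC·CBC·CBC·CA·CBC·AAC·CBC·CA·CA·CBC·CBC·AAC·CBC
    A ↦ CA
    B ↦ AAC
    C ↦ CBC

A->CA, B->AAC, C->CBC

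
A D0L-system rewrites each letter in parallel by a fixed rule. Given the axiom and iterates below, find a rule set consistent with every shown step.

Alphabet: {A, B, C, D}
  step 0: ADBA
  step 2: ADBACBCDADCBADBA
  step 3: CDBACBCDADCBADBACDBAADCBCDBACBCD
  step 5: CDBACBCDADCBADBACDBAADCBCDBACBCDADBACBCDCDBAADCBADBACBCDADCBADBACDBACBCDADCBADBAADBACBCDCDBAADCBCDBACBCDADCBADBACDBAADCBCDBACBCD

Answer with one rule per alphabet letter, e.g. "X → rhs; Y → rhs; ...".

  step 2 ⇒ step 3: ADBACBCDADCBADBA ⇒ CD·BA·CB·CD·AD·CB·AD·BA·CD·BA·AD·CB·CD·BA·CB·CD
    A ↦ CD
    B ↦ CB
    C ↦ AD
    D ↦ BA

A->CD, B->CB, C->AD, D->BA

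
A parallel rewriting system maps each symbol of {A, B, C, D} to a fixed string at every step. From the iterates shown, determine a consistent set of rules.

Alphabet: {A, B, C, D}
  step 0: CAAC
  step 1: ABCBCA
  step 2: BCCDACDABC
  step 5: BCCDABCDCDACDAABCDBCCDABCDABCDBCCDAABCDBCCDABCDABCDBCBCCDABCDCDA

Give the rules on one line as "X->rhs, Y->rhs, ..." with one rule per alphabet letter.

  step 1 ⇒ step 2: ABCBCA ⇒ BC·CD·A·CD·A·BC
    A ↦ BC
    B ↦ CD
    C ↦ A
    D ↦ BCD  (constrained at step 2)

A->BC, B->CD, C->A, D->BCD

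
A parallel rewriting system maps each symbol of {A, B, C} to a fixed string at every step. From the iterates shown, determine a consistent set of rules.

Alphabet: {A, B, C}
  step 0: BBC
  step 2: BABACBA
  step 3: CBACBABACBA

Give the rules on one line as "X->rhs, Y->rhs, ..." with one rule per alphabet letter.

  step 2 ⇒ step 3: BABACBA ⇒ C·BA·C·BA·BA·C·BA
    A ↦ BA
    B ↦ C
    C ↦ BA

A->BA, B->C, C->BA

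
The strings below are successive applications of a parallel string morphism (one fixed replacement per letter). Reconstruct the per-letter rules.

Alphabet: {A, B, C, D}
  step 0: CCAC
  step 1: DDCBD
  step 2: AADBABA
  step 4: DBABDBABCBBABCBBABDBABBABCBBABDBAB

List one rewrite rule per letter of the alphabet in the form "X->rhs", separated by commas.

  step 1 ⇒ step 2: DDCBD ⇒ A·A·D·BAB·A
    B ↦ BAB
    C ↦ D
    D ↦ A
  step 0 ⇒ step 1: CCAC ⇒ D·D·CB·D
    A ↦ CB

A->CB, B->BAB, C->D, D->A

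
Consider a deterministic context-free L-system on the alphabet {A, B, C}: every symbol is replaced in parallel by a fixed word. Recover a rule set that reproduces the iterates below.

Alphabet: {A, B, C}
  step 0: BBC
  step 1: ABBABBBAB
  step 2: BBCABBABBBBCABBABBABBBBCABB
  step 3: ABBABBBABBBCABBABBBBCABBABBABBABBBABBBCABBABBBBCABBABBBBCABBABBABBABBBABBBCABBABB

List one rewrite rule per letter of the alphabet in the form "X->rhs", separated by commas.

A->BBC, B->ABB, C->BAB

  step 2 ⇒ step 3: BBCABBABBBBCABBABBABBBBCABB ⇒ ABB·ABB·BAB·BBC·ABB·ABB·BBC·ABB·ABB·ABB·ABB·BAB·BBC·ABB·ABB·BBC·ABB·ABB·BBC·ABB·ABB·ABB·ABB·BAB·BBC·ABB·ABB
    A ↦ BBC
    B ↦ ABB
    C ↦ BAB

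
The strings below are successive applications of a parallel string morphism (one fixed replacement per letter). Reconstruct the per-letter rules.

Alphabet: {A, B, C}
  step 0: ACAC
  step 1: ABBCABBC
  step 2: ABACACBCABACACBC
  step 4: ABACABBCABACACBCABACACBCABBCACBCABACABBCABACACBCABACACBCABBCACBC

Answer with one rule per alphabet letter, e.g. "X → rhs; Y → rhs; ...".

  step 1 ⇒ step 2: ABBCABBC ⇒ AB·AC·AC·BC·AB·AC·AC·BC
    A ↦ AB
    B ↦ AC
    C ↦ BC

A->AB, B->AC, C->BC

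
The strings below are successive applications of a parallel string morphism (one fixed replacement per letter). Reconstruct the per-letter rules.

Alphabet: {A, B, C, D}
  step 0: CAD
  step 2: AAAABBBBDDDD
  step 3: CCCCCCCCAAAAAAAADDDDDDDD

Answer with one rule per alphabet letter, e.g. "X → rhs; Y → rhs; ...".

A->CC, B->AA, C->BB, D->DD

  step 2 ⇒ step 3: AAAABBBBDDDD ⇒ CC·CC·CC·CC·AA·AA·AA·AA·DD·DD·DD·DD
    A ↦ CC
    B ↦ AA
    D ↦ DD
    C ↦ BB  (constrained at step 0)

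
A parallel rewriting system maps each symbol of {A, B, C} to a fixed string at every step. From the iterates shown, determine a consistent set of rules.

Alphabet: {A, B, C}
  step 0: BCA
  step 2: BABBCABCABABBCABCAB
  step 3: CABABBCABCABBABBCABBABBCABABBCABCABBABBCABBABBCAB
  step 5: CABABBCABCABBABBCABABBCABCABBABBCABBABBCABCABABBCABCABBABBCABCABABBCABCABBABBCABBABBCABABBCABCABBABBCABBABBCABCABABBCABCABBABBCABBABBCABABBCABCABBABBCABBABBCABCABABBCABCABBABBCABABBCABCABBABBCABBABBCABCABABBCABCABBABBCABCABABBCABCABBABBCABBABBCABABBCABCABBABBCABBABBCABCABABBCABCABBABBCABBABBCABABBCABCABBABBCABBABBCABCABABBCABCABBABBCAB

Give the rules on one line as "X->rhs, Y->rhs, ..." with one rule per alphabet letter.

A->ABB, B->CAB, C->B

  step 2 ⇒ step 3: BABBCABCABABBCABCAB ⇒ CAB·ABB·CAB·CAB·B·ABB·CAB·B·ABB·CAB·ABB·CAB·CAB·B·ABB·CAB·B·ABB·CAB
    A ↦ ABB
    B ↦ CAB
    C ↦ B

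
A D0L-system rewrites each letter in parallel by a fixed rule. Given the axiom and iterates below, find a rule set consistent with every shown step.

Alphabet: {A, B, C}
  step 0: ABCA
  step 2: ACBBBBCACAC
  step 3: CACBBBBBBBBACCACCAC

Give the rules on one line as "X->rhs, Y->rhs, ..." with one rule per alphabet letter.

  step 2 ⇒ step 3: ACBBBBCACAC ⇒ C·AC·BB·BB·BB·BB·AC·C·AC·C·AC
    A ↦ C
    B ↦ BB
    C ↦ AC

A->C, B->BB, C->AC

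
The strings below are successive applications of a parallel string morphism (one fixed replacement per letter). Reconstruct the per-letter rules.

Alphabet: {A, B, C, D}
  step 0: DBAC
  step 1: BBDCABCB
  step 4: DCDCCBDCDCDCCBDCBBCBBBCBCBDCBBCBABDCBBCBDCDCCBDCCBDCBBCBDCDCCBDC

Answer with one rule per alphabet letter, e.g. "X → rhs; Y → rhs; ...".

A->AB, B->DC, C->CB, D->BB

  step 0 ⇒ step 1: DBAC ⇒ BB·DC·AB·CB
    A ↦ AB
    B ↦ DC
    C ↦ CB
    D ↦ BB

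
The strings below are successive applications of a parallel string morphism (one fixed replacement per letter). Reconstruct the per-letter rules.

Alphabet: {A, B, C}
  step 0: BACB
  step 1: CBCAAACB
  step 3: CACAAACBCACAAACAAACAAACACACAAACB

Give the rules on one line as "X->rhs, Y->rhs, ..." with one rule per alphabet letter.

  step 0 ⇒ step 1: BACB ⇒ CB·CA·AA·CB
    A ↦ CA
    B ↦ CB
    C ↦ AA

A->CA, B->CB, C->AA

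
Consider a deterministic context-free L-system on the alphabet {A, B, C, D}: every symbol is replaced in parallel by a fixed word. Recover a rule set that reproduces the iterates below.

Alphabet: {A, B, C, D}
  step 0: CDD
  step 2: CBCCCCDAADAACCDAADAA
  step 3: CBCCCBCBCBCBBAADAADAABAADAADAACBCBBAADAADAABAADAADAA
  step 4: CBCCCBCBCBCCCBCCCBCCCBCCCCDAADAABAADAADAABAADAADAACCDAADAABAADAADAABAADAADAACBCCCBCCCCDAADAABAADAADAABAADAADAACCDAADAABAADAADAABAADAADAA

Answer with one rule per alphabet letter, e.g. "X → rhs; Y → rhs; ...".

  step 3 ⇒ step 4: CBCCCBCBCBCBBAADAADAABAADAADAACBCBBAADAADAABAADAADAA ⇒ CB·CC·CB·CB·CB·CC·CB·CC·CB·CC·CB·CC·CC·DAA·DAA·BAA·DAA·DAA·BAA·DAA·DAA·CC·DAA·DAA·BAA·DAA·DAA·BAA·DAA·DAA·CB·CC·CB·CC·CC·DAA·DAA·BAA·DAA·DAA·BAA·DAA·DAA·CC·DAA·DAA·BAA·DAA·DAA·BAA·DAA·DAA
    A ↦ DAA
    B ↦ CC
    C ↦ CB
    D ↦ BAA

A->DAA, B->CC, C->CB, D->BAA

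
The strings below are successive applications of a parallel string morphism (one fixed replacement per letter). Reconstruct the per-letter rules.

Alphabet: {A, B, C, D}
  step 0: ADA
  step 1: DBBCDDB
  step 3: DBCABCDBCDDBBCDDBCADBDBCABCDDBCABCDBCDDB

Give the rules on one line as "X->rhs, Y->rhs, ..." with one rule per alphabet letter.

  step 0 ⇒ step 1: ADA ⇒ DB·BCD·DB
    A ↦ DB
    D ↦ BCD
    B ↦ DB  (constrained at step 1)
    C ↦ CA  (constrained at step 1)

A->DB, B->DB, C->CA, D->BCD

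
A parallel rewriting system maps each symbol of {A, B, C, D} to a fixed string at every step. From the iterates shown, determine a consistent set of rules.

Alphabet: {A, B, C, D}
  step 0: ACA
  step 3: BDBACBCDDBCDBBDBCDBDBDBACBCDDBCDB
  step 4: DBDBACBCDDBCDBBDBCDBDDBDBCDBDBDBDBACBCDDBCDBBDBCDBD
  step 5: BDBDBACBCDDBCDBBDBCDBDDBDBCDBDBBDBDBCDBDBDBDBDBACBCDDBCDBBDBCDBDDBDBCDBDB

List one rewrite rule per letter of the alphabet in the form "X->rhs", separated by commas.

A->BAC, B->D, C->BCD, D->B

  step 4 ⇒ step 5: DBDBACBCDDBCDBBDBCDBDDBDBCDBDBDBDBACBCDDBCDBBDBCDBD ⇒ B·D·B·D·BAC·BCD·D·BCD·B·B·D·BCD·B·D·D·B·D·BCD·B·D·B·B·D·B·D·BCD·B·D·B·D·B·D·B·D·BAC·BCD·D·BCD·B·B·D·BCD·B·D·D·B·D·BCD·B·D·B
    A ↦ BAC
    B ↦ D
    C ↦ BCD
    D ↦ B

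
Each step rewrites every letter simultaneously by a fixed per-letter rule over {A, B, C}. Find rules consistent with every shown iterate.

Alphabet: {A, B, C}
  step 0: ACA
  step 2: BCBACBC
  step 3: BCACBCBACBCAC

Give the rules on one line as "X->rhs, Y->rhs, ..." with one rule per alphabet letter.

A->B, B->BC, C->AC

  step 2 ⇒ step 3: BCBACBC ⇒ BC·AC·BC·B·AC·BC·AC
    A ↦ B
    B ↦ BC
    C ↦ AC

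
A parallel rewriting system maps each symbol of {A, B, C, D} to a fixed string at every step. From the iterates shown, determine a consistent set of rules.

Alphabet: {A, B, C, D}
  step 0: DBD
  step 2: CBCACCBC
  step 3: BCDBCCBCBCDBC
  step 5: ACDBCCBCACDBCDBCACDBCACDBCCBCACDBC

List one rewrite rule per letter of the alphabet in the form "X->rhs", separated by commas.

A->C, B->D, C->BC, D->AC

  step 2 ⇒ step 3: CBCACCBC ⇒ BC·D·BC·C·BC·BC·D·BC
    A ↦ C
    B ↦ D
    C ↦ BC
    D ↦ AC  (constrained at step 0)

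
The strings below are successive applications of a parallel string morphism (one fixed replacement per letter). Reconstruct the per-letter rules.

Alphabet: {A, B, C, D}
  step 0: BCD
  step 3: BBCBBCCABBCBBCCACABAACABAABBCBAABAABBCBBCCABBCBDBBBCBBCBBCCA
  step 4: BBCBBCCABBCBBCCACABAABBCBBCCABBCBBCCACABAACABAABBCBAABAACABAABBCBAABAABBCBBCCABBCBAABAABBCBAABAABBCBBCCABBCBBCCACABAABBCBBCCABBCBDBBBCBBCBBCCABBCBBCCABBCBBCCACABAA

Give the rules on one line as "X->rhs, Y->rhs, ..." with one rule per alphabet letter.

A->BAA, B->BBC, C->CA, D->BDB

  step 3 ⇒ step 4: BBCBBCCABBCBBCCACABAACABAABBCBAABAABBCBBCCABBCBDBBBCBBCBBCCA ⇒ BBC·BBC·CA·BBC·BBC·CA·CA·BAA·BBC·BBC·CA·BBC·BBC·CA·CA·BAA·CA·BAA·BBC·BAA·BAA·CA·BAA·BBC·BAA·BAA·BBC·BBC·CA·BBC·BAA·BAA·BBC·BAA·BAA·BBC·BBC·CA·BBC·BBC·CA·CA·BAA·BBC·BBC·CA·BBC·BDB·BBC·BBC·BBC·CA·BBC·BBC·CA·BBC·BBC·CA·CA·BAA
    A ↦ BAA
    B ↦ BBC
    C ↦ CA
    D ↦ BDB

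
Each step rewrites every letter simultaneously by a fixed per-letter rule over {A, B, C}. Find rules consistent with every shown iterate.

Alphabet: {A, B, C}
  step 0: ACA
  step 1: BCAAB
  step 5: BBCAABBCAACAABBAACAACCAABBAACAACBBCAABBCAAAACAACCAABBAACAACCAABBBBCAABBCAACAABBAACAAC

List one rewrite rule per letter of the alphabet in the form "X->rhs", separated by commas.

A->B, B->AAC, C->CAA

  step 0 ⇒ step 1: ACA ⇒ B·CAA·B
    A ↦ B
    C ↦ CAA
    B ↦ AAC  (constrained at step 1)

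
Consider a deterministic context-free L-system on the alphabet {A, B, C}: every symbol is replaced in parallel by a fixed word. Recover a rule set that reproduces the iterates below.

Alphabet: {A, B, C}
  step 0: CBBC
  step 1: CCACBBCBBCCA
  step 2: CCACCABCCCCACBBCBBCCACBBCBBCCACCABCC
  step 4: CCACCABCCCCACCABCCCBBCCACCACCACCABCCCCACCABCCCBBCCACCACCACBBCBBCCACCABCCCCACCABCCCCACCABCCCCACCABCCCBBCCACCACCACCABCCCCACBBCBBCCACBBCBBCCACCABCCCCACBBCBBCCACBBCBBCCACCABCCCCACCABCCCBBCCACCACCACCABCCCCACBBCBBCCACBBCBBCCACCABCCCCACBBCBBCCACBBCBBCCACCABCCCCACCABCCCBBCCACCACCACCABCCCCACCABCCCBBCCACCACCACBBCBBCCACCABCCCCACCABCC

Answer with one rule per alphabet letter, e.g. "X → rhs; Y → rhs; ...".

  step 1 ⇒ step 2: CCACBBCBBCCA ⇒ CCA·CCA·BCC·CCA·CBB·CBB·CCA·CBB·CBB·CCA·CCA·BCC
    A ↦ BCC
    B ↦ CBB
    C ↦ CCA

A->BCC, B->CBB, C->CCA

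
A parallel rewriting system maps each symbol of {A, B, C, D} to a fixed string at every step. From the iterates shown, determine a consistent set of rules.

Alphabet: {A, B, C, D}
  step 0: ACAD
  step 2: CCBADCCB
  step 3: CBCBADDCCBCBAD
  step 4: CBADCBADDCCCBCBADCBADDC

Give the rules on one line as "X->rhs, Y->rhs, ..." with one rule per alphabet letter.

A->D, B->AD, C->CB, D->C

  step 3 ⇒ step 4: CBCBADDCCBCBAD ⇒ CB·AD·CB·AD·D·C·C·CB·CB·AD·CB·AD·D·C
    A ↦ D
    B ↦ AD
    C ↦ CB
    D ↦ C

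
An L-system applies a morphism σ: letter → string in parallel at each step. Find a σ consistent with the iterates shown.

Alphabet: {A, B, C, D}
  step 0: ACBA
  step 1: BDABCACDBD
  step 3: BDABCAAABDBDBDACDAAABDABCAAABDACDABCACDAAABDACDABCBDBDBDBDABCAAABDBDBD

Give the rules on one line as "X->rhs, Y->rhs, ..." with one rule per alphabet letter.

A->BD, B->ACD, C->ABC, D->AAA

  step 0 ⇒ step 1: ACBA ⇒ BD·ABC·ACD·BD
    A ↦ BD
    B ↦ ACD
    C ↦ ABC
    D ↦ AAA  (constrained at step 1)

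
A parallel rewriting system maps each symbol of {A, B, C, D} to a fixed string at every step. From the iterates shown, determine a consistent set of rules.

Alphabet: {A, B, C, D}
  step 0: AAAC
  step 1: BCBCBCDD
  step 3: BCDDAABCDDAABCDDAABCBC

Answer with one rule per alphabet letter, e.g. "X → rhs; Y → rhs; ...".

  step 0 ⇒ step 1: AAAC ⇒ BC·BC·BC·DD
    A ↦ BC
    C ↦ DD
    B ↦ AC  (constrained at step 1)
    D ↦ A  (constrained at step 1)

A->BC, B->AC, C->DD, D->A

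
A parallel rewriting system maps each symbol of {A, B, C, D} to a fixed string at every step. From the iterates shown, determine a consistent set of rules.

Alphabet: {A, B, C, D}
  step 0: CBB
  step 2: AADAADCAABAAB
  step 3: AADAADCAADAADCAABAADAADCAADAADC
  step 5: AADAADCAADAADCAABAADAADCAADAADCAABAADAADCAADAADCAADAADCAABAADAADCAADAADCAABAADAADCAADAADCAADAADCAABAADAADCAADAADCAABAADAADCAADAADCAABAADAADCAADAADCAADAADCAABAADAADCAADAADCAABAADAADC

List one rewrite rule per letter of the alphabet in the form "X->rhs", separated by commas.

A->AAD, B->C, C->AAB, D->C

  step 2 ⇒ step 3: AADAADCAABAAB ⇒ AAD·AAD·C·AAD·AAD·C·AAB·AAD·AAD·C·AAD·AAD·C
    A ↦ AAD
    B ↦ C
    C ↦ AAB
    D ↦ C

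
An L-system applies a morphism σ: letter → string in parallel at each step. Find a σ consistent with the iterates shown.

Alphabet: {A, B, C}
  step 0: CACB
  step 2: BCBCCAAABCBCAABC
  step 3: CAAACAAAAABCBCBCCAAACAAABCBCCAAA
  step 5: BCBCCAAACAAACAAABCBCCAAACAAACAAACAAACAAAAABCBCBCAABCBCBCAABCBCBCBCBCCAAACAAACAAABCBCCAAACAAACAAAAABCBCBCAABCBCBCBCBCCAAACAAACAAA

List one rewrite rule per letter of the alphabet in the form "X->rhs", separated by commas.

A->BC, B->CA, C->AA

  step 2 ⇒ step 3: BCBCCAAABCBCAABC ⇒ CA·AA·CA·AA·AA·BC·BC·BC·CA·AA·CA·AA·BC·BC·CA·AA
    A ↦ BC
    B ↦ CA
    C ↦ AA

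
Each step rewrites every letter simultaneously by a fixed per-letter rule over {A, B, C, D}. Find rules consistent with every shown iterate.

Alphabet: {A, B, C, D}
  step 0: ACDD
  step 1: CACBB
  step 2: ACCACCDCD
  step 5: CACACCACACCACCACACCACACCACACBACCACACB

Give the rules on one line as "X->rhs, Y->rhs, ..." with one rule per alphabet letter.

  step 1 ⇒ step 2: CACBB ⇒ AC·C·AC·CD·CD
    A ↦ C
    B ↦ CD
    C ↦ AC
  step 0 ⇒ step 1: ACDD ⇒ C·AC·B·B
    D ↦ B

A->C, B->CD, C->AC, D->B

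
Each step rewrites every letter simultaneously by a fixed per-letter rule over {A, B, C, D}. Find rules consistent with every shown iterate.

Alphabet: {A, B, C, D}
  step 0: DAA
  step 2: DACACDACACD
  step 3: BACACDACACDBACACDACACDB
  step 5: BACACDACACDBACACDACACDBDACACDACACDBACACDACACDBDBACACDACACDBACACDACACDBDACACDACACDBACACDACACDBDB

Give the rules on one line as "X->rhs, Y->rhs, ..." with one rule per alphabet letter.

  step 2 ⇒ step 3: DACACDACACD ⇒ B·AC·ACD·AC·ACD·B·AC·ACD·AC·ACD·B
    A ↦ AC
    C ↦ ACD
    D ↦ B
    B ↦ D  (constrained at step 3)

A->AC, B->D, C->ACD, D->B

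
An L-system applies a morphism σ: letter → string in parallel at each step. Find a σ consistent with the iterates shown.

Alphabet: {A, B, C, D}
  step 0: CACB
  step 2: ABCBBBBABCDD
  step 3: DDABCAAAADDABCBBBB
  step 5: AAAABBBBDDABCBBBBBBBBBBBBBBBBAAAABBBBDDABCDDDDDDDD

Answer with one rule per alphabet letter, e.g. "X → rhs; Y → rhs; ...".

  step 2 ⇒ step 3: ABCBBBBABCDD ⇒ DD·A·BC·A·A·A·A·DD·A·BC·BB·BB
    A ↦ DD
    B ↦ A
    C ↦ BC
    D ↦ BB

A->DD, B->A, C->BC, D->BB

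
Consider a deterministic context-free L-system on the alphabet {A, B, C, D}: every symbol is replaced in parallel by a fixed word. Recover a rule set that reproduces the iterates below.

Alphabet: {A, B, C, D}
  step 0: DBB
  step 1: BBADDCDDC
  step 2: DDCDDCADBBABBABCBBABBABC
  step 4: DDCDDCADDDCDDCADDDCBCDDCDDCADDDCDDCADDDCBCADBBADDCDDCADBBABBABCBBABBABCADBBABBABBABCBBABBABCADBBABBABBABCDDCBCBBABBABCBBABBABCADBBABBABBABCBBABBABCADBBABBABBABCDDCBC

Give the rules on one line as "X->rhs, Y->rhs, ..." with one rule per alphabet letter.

  step 1 ⇒ step 2: BBADDCDDC ⇒ DDC·DDC·AD·BBA·BBA·BC·BBA·BBA·BC
    A ↦ AD
    B ↦ DDC
    C ↦ BC
    D ↦ BBA

A->AD, B->DDC, C->BC, D->BBA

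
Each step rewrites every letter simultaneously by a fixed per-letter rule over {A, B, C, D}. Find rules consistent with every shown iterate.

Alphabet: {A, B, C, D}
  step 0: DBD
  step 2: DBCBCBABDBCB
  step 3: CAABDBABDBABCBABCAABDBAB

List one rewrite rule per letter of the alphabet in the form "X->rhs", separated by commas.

  step 2 ⇒ step 3: DBCBCBABDBCB ⇒ CA·AB·DB·AB·DB·AB·CB·AB·CA·AB·DB·AB
    A ↦ CB
    B ↦ AB
    C ↦ DB
    D ↦ CA

A->CB, B->AB, C->DB, D->CA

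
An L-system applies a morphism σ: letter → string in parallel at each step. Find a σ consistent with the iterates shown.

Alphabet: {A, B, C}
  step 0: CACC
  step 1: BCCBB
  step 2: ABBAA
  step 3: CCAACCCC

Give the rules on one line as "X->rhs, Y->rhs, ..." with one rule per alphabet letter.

A->CC, B->A, C->B

  step 2 ⇒ step 3: ABBAA ⇒ CC·A·A·CC·CC
    A ↦ CC
    B ↦ A
  step 0 ⇒ step 1: CACC ⇒ B·CC·B·B
    C ↦ B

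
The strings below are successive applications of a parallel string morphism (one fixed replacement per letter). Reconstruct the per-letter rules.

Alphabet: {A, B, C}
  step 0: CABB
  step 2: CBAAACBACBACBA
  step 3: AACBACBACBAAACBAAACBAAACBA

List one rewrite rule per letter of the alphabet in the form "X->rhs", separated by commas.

A->CBA, B->A, C->A

  step 2 ⇒ step 3: CBAAACBACBACBA ⇒ A·A·CBA·CBA·CBA·A·A·CBA·A·A·CBA·A·A·CBA
    A ↦ CBA
    B ↦ A
    C ↦ A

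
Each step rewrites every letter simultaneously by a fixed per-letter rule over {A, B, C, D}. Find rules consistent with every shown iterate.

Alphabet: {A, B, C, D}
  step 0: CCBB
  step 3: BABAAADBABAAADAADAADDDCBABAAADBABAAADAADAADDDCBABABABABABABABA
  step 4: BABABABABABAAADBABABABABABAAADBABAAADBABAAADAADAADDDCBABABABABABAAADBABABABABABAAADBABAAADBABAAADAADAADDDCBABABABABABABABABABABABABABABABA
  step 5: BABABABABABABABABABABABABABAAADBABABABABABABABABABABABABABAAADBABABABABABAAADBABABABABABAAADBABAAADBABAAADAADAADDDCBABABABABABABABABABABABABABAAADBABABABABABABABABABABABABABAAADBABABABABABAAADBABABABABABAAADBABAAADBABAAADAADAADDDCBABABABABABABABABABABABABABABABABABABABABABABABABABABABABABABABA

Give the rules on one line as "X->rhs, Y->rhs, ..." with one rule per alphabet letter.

  step 4 ⇒ step 5: BABABABABABAAADBABABABABABAAADBABAAADBABAAADAADAADDDCBABABABABABAAADBABABABABABAAADBABAAADBABAAADAADAADDDCBABABABABABABABABABABABABABABABA ⇒ BA·BA·BA·BA·BA·BA·BA·BA·BA·BA·BA·BA·BA·BA·AAD·BA·BA·BA·BA·BA·BA·BA·BA·BA·BA·BA·BA·BA·BA·AAD·BA·BA·BA·BA·BA·BA·AAD·BA·BA·BA·BA·BA·BA·AAD·BA·BA·AAD·BA·BA·AAD·AAD·AAD·DDC·BA·BA·BA·BA·BA·BA·BA·BA·BA·BA·BA·BA·BA·BA·AAD·BA·BA·BA·BA·BA·BA·BA·BA·BA·BA·BA·BA·BA·BA·AAD·BA·BA·BA·BA·BA·BA·AAD·BA·BA·BA·BA·BA·BA·AAD·BA·BA·AAD·BA·BA·AAD·AAD·AAD·DDC·BA·BA·BA·BA·BA·BA·BA·BA·BA·BA·BA·BA·BA·BA·BA·BA·BA·BA·BA·BA·BA·BA·BA·BA·BA·BA·BA·BA·BA·BA·BA·BA
    A ↦ BA
    B ↦ BA
    C ↦ DDC
    D ↦ AAD

A->BA, B->BA, C->DDC, D->AAD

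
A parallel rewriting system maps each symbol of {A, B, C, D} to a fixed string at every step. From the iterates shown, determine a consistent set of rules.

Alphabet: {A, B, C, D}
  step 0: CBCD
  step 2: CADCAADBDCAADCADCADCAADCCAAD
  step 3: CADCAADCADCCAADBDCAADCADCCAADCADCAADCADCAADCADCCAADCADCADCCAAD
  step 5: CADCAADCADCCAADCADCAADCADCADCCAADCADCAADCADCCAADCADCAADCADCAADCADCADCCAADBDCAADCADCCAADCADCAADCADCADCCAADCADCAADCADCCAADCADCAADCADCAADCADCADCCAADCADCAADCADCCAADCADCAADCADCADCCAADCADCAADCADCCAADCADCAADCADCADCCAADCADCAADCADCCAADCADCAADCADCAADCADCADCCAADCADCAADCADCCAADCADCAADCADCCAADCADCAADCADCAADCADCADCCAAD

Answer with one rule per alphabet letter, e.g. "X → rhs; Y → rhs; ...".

  step 2 ⇒ step 3: CADCAADBDCAADCADCADCAADCCAAD ⇒ CAD·C·AAD·CAD·C·C·AAD·BDC·AAD·CAD·C·C·AAD·CAD·C·AAD·CAD·C·AAD·CAD·C·C·AAD·CAD·CAD·C·C·AAD
    A ↦ C
    B ↦ BDC
    C ↦ CAD
    D ↦ AAD

A->C, B->BDC, C->CAD, D->AAD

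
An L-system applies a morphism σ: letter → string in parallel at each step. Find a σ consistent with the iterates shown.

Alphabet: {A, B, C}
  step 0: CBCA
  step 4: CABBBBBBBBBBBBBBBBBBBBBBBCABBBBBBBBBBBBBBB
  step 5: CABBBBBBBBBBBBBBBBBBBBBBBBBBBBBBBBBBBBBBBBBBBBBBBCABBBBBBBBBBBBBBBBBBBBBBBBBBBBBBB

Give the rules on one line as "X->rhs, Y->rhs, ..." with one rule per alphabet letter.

A->B, B->BB, C->CA

  step 4 ⇒ step 5: CABBBBBBBBBBBBBBBBBBBBBBBCABBBBBBBBBBBBBBB ⇒ CA·B·BB·BB·BB·BB·BB·BB·BB·BB·BB·BB·BB·BB·BB·BB·BB·BB·BB·BB·BB·BB·BB·BB·BB·CA·B·BB·BB·BB·BB·BB·BB·BB·BB·BB·BB·BB·BB·BB·BB·BB
    A ↦ B
    B ↦ BB
    C ↦ CA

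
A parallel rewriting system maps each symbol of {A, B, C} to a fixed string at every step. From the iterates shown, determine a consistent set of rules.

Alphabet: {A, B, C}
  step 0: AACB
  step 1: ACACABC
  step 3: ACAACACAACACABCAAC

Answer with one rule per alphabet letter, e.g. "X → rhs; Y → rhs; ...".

A->AC, B->BC, C->A

  step 0 ⇒ step 1: AACB ⇒ AC·AC·A·BC
    A ↦ AC
    B ↦ BC
    C ↦ A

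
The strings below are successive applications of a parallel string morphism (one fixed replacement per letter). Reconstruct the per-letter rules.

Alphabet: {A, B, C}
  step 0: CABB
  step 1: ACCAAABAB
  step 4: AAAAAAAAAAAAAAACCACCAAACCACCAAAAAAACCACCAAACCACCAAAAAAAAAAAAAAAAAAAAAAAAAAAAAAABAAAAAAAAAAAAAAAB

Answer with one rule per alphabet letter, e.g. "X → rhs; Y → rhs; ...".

A->AA, B->AB, C->ACC

  step 0 ⇒ step 1: CABB ⇒ ACC·AA·AB·AB
    A ↦ AA
    B ↦ AB
    C ↦ ACC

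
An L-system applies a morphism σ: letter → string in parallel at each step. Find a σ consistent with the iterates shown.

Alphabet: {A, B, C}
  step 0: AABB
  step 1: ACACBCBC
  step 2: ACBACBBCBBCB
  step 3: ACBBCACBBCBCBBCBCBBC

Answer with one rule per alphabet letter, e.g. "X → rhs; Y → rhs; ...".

  step 2 ⇒ step 3: ACBACBBCBBCB ⇒ AC·B·BC·AC·B·BC·BC·B·BC·BC·B·BC
    A ↦ AC
    B ↦ BC
    C ↦ B

A->AC, B->BC, C->B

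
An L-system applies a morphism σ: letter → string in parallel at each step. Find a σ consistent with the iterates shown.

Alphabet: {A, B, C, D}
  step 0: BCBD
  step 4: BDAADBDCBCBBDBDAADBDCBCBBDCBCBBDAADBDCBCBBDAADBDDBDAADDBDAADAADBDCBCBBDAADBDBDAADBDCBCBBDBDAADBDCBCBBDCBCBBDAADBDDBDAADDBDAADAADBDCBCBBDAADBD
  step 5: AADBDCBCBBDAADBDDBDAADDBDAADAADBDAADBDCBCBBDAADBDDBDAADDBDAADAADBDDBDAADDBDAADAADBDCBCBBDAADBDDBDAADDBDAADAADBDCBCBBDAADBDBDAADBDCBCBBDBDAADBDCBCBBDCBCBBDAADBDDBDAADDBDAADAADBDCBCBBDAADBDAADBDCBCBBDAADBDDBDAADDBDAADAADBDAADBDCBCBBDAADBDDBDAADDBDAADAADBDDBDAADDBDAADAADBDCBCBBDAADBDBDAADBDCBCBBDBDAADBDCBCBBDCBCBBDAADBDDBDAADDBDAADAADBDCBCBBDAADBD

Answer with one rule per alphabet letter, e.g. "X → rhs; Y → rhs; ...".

A->CB, B->AAD, C->DBD, D->BD

  step 4 ⇒ step 5: BDAADBDCBCBBDBDAADBDCBCBBDCBCBBDAADBDCBCBBDAADBDDBDAADDBDAADAADBDCBCBBDAADBDBDAADBDCBCBBDBDAADBDCBCBBDCBCBBDAADBDDBDAADDBDAADAADBDCBCBBDAADBD ⇒ AAD·BD·CB·CB·BD·AAD·BD·DBD·AAD·DBD·AAD·AAD·BD·AAD·BD·CB·CB·BD·AAD·BD·DBD·AAD·DBD·AAD·AAD·BD·DBD·AAD·DBD·AAD·AAD·BD·CB·CB·BD·AAD·BD·DBD·AAD·DBD·AAD·AAD·BD·CB·CB·BD·AAD·BD·BD·AAD·BD·CB·CB·BD·BD·AAD·BD·CB·CB·BD·CB·CB·BD·AAD·BD·DBD·AAD·DBD·AAD·AAD·BD·CB·CB·BD·AAD·BD·AAD·BD·CB·CB·BD·AAD·BD·DBD·AAD·DBD·AAD·AAD·BD·AAD·BD·CB·CB·BD·AAD·BD·DBD·AAD·DBD·AAD·AAD·BD·DBD·AAD·DBD·AAD·AAD·BD·CB·CB·BD·AAD·BD·BD·AAD·BD·CB·CB·BD·BD·AAD·BD·CB·CB·BD·CB·CB·BD·AAD·BD·DBD·AAD·DBD·AAD·AAD·BD·CB·CB·BD·AAD·BD
    A ↦ CB
    B ↦ AAD
    C ↦ DBD
    D ↦ BD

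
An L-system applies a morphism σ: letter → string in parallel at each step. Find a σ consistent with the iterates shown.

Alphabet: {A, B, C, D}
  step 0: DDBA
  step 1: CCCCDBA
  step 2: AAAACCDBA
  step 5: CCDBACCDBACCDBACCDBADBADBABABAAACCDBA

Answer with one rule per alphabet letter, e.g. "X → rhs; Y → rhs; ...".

  step 1 ⇒ step 2: CCCCDBA ⇒ A·A·A·A·CC·D·BA
    A ↦ BA
    B ↦ D
    C ↦ A
    D ↦ CC

A->BA, B->D, C->A, D->CC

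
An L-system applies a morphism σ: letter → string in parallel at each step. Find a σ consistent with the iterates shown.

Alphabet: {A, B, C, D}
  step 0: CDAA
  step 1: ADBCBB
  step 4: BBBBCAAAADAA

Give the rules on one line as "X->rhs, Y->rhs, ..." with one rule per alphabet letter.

  step 0 ⇒ step 1: CDAA ⇒ AD·BC·B·B
    A ↦ B
    C ↦ AD
    D ↦ BC
    B ↦ A  (constrained at step 1)

A->B, B->A, C->AD, D->BC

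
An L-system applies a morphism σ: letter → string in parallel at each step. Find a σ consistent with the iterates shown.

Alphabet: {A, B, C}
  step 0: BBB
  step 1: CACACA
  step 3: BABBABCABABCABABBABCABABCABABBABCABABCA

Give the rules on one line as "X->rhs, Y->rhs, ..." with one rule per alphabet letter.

  step 0 ⇒ step 1: BBB ⇒ CA·CA·CA
    B ↦ CA
    A ↦ BAB  (constrained at step 1)
    C ↦ AA  (constrained at step 1)

A->BAB, B->CA, C->AA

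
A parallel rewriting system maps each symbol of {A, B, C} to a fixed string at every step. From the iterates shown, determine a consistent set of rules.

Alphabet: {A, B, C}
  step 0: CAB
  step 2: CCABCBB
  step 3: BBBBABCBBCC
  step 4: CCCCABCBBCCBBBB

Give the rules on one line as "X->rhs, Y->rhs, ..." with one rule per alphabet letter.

A->AB, B->C, C->BB

  step 3 ⇒ step 4: BBBBABCBBCC ⇒ C·C·C·C·AB·C·BB·C·C·BB·BB
    A ↦ AB
    B ↦ C
    C ↦ BB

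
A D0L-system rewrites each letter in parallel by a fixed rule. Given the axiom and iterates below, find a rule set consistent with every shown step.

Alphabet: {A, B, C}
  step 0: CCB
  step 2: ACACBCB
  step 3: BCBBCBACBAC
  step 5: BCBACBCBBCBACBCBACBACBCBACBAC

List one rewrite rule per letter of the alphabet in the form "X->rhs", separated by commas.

  step 2 ⇒ step 3: ACACBCB ⇒ BC·B·BC·B·AC·B·AC
    A ↦ BC
    B ↦ AC
    C ↦ B

A->BC, B->AC, C->B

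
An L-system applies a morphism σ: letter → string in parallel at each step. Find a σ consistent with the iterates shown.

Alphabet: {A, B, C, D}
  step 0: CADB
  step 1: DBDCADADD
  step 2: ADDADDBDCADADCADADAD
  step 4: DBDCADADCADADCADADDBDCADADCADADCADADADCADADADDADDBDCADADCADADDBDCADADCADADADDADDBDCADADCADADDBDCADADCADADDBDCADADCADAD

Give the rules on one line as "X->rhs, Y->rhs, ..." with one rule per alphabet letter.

  step 1 ⇒ step 2: DBDCADADD ⇒ AD·D·AD·DBD·CAD·AD·CAD·AD·AD
    A ↦ CAD
    B ↦ D
    C ↦ DBD
    D ↦ AD

A->CAD, B->D, C->DBD, D->AD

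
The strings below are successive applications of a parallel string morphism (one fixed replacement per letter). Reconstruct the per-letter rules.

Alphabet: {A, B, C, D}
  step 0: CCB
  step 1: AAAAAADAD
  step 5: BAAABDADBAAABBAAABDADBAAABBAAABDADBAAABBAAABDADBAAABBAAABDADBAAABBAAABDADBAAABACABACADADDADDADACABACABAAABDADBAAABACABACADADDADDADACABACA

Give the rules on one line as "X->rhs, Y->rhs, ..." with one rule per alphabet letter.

A->B, B->DAD, C->AAA, D->ACA

  step 0 ⇒ step 1: CCB ⇒ AAA·AAA·DAD
    B ↦ DAD
    C ↦ AAA
    A ↦ B  (constrained at step 1)
    D ↦ ACA  (constrained at step 1)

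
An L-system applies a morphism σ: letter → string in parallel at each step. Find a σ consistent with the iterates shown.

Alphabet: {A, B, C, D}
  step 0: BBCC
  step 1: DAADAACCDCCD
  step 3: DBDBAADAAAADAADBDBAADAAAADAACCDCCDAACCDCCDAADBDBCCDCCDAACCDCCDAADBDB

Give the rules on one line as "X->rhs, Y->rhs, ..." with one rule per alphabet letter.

  step 0 ⇒ step 1: BBCC ⇒ DAA·DAA·CCD·CCD
    B ↦ DAA
    C ↦ CCD
    A ↦ DB  (constrained at step 1)
    D ↦ AA  (constrained at step 1)

A->DB, B->DAA, C->CCD, D->AA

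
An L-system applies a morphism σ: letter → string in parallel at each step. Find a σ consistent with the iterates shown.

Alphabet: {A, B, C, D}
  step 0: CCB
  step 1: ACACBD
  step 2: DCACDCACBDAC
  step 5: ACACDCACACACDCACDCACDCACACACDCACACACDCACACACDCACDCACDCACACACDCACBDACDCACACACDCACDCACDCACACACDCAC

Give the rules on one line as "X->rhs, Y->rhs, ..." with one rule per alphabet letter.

A->DC, B->BD, C->AC, D->AC

  step 1 ⇒ step 2: ACACBD ⇒ DC·AC·DC·AC·BD·AC
    A ↦ DC
    B ↦ BD
    C ↦ AC
    D ↦ AC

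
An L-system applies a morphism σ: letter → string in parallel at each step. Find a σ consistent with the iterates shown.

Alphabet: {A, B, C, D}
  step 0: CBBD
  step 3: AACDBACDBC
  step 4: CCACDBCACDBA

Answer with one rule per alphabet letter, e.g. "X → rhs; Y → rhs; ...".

  step 3 ⇒ step 4: AACDBACDBC ⇒ C·C·A·C·DB·C·A·C·DB·A
    A ↦ C
    B ↦ DB
    C ↦ A
    D ↦ C

A->C, B->DB, C->A, D->C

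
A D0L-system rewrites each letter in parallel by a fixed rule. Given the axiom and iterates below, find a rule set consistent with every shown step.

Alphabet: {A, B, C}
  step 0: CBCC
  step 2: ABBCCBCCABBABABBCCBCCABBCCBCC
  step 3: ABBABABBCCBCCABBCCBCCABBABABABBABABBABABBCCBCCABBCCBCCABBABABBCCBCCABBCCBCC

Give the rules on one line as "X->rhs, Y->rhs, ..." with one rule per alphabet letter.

A->ABB, B->AB, C->BCC

  step 2 ⇒ step 3: ABBCCBCCABBABABBCCBCCABBCCBCC ⇒ ABB·AB·AB·BCC·BCC·AB·BCC·BCC·ABB·AB·AB·ABB·AB·ABB·AB·AB·BCC·BCC·AB·BCC·BCC·ABB·AB·AB·BCC·BCC·AB·BCC·BCC
    A ↦ ABB
    B ↦ AB
    C ↦ BCC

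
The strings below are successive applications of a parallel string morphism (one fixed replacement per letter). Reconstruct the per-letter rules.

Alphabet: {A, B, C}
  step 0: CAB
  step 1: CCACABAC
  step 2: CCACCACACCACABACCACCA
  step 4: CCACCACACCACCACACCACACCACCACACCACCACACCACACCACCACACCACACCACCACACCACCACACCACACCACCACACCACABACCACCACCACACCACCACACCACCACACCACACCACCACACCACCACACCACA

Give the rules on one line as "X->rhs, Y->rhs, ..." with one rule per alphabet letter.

A->CA, B->BAC, C->CCA

  step 1 ⇒ step 2: CCACABAC ⇒ CCA·CCA·CA·CCA·CA·BAC·CA·CCA
    A ↦ CA
    B ↦ BAC
    C ↦ CCA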